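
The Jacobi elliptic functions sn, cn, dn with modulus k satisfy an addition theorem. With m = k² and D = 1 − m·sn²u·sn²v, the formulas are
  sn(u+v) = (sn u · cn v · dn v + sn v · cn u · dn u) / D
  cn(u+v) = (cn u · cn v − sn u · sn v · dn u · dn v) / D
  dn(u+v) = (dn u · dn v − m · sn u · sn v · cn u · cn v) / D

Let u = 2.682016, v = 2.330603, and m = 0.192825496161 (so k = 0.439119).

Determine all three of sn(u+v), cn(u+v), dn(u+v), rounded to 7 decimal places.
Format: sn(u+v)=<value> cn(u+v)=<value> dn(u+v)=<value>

sn(u+v)=-0.9991992 cn(u+v)=0.0400132 dn(u+v)=0.8986007

sn u = 0.5831731598545244, cn u = -0.8123478722968931, dn u = 0.9666549523171845
sn v = 0.817165124074728, cn v = -0.5764036432882207, dn v = 0.9334018804139631
m = k² = 0.192825496161
D = 1 − m·sn²u·sn²v = 0.9562095751278856
sn(u+v) = (sn u·cn v·dn v + sn v·cn u·dn u)/D = -0.9554437953197789/0.9562095751278856 = -0.999199150658992
cn(u+v) = (cn u·cn v − sn u·sn v·dn u·dn v)/D = 0.03826101868988711/0.9562095751278856 = 0.04001321434662479
dn(u+v) = (dn u·dn v − m·sn u·sn v·cn u·cn v)/D = 0.8592505991278055/0.9562095751278856 = 0.898600705826322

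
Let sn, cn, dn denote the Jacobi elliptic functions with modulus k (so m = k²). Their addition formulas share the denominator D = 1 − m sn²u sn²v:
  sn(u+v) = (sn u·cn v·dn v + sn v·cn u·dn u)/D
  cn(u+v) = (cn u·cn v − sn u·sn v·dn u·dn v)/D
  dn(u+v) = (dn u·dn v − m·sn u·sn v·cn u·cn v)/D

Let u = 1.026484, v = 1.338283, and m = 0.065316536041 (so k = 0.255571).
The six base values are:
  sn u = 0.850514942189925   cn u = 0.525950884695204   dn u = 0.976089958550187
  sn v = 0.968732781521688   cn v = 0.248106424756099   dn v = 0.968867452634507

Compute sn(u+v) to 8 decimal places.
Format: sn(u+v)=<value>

sn(u+v)=0.73433250

m = k² = 0.065316536041
D = 1 − m·sn²u·sn²v = 0.9556600669552452
sn(u+v) = (sn u·cn v·dn v + sn v·cn u·dn u)/D = 0.7017722438922687/0.9556600669552452 = 0.7343324976716157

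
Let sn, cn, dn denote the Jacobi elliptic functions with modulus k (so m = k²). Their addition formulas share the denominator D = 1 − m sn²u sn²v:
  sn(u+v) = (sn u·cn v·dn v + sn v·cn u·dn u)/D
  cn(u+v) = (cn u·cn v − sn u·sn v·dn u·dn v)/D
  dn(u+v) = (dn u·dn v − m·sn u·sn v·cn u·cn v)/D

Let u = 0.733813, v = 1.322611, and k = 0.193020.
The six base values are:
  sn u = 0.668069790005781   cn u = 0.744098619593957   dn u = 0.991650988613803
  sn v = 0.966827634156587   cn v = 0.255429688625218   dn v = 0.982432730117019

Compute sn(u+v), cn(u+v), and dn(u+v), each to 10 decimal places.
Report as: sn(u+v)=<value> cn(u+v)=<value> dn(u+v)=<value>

sn(u+v)=0.8949666336 cn(u+v)=-0.4461330796 dn(u+v)=0.9849663246

m = k² = 0.0372567204
D = 1 − m·sn²u·sn²v = 0.9844565865368331
sn(u+v) = (sn u·cn v·dn v + sn v·cn u·dn u)/D = 0.8810557971921509/0.9844565865368331 = 0.8949666336141542
cn(u+v) = (cn u·cn v − sn u·sn v·dn u·dn v)/D = -0.4391986486885595/0.9844565865368331 = -0.4461330796044474
dn(u+v) = (dn u·dn v − m·sn u·sn v·cn u·cn v)/D = 0.9696565858157487/0.9844565865368331 = 0.9849663246470334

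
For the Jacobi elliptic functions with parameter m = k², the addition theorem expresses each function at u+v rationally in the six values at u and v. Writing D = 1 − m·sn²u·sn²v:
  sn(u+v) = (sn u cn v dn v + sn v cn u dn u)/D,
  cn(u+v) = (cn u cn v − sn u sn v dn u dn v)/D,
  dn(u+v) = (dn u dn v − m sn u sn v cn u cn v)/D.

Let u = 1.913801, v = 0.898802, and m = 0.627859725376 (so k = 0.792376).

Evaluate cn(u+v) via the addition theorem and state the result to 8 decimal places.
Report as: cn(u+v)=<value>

sn u = 0.9991625242994837, cn u = 0.04091760055872935, dn u = 0.6108939914514543
sn v = 0.7412035587722653, cn v = 0.6712803322482561, dn v = 0.8093606854158563
m = k² = 0.627859725376
D = 1 − m·sn²u·sn²v = 0.6556422270031164
cn(u+v) = (cn u·cn v − sn u·sn v·dn u·dn v)/D = -0.3387018336208199/0.6556422270031164 = -0.5165955145521918

cn(u+v)=-0.51659551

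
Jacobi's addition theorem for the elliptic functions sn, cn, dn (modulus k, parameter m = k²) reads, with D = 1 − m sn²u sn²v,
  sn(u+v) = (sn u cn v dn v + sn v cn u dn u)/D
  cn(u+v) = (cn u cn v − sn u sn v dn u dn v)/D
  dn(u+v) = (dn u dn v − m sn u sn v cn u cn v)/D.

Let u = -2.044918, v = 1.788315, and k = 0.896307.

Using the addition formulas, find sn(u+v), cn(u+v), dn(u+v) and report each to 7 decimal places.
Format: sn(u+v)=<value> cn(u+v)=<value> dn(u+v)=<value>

sn(u+v)=-0.2516414 cn(u+v)=0.9678205 dn(u+v)=0.9742321

sn u = -0.9951832558665431, cn u = 0.09803207252153028, dn u = 0.4520556846913819
sn v = 0.9763814689591995, cn v = 0.2160537596828059, dn v = 0.4838742365626296
m = k² = 0.803366238249
D = 1 − m·sn²u·sn²v = 0.2414944663983983
sn(u+v) = (sn u·cn v·dn v + sn v·cn u·dn u)/D = -0.06077001398214514/0.2414944663983983 = -0.2516414346401281
cn(u+v) = (cn u·cn v − sn u·sn v·dn u·dn v)/D = 0.2337233037197125/0.2414944663983983 = 0.9678205352090119
dn(u+v) = (dn u·dn v − m·sn u·sn v·cn u·cn v)/D = 0.2352716517599628/0.2414944663983983 = 0.9742320611679376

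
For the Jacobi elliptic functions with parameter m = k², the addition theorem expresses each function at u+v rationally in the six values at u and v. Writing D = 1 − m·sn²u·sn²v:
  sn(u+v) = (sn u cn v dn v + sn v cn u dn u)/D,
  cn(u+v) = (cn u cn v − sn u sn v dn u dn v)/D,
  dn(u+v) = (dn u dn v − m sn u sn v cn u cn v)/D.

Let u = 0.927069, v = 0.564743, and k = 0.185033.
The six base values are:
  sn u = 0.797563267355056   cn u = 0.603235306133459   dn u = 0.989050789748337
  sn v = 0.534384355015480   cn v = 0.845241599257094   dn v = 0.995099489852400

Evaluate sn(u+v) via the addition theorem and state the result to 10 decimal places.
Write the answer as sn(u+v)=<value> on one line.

sn(u+v)=0.9958534153

m = k² = 0.034237211089
D = 1 − m·sn²u·sn²v = 0.9937807768750503
sn(u+v) = (sn u·cn v·dn v + sn v·cn u·dn u)/D = 0.9896599807465402/0.9937807768750503 = 0.9958534153362596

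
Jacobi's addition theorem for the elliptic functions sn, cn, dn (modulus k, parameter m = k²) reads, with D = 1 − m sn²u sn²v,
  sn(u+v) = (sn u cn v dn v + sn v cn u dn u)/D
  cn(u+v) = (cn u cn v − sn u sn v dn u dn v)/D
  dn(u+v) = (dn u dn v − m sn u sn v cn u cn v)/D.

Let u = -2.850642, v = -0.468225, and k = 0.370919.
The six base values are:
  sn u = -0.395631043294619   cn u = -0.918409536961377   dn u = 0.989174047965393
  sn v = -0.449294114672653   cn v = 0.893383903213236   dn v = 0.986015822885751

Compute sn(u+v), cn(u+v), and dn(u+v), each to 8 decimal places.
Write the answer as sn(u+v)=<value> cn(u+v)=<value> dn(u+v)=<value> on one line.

sn(u+v)=0.05992162 cn(u+v)=-0.99820309 dn(u+v)=0.99975297

m = k² = 0.137580904561
D = 1 − m·sn²u·sn²v = 0.9956528928740664
sn(u+v) = (sn u·cn v·dn v + sn v·cn u·dn u)/D = 0.05966112965763665/0.9956528928740664 = 0.05992161533867285
cn(u+v) = (cn u·cn v − sn u·sn v·dn u·dn v)/D = -0.993863789810491/0.9956528928740664 = -0.9982030855568441
dn(u+v) = (dn u·dn v − m·sn u·sn v·cn u·cn v)/D = 0.9954069372291025/0.9956528928740664 = 0.9997529704912985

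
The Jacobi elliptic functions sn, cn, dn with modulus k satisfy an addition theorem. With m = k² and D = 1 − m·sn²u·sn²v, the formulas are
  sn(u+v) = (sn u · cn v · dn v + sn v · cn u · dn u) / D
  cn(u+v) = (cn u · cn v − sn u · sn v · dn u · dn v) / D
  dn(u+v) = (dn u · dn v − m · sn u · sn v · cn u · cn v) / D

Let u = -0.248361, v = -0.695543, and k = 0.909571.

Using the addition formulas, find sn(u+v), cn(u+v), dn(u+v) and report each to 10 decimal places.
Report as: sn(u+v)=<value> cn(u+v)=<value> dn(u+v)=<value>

sn u = -0.2437974844437658, cn u = 0.9698261630719661, dn u = 0.9751032970996411
sn v = -0.608334405337653, cn v = 0.7936808245651926, dn v = 0.8329665591835113
m = k² = 0.827319404041
D = 1 − m·sn²u·sn²v = 0.981802303839094
sn(u+v) = (sn u·cn v·dn v + sn v·cn u·dn u)/D = -0.7364669536123601/0.981802303839094 = -0.7501173614408818
cn(u+v) = (cn u·cn v − sn u·sn v·dn u·dn v)/D = 0.649270506076383/0.981802303839094 = 0.6613047285971646
dn(u+v) = (dn u·dn v − m·sn u·sn v·cn u·cn v)/D = 0.7177822154501055/0.981802303839094 = 0.7310863018383604

sn(u+v)=-0.7501173614 cn(u+v)=0.6613047286 dn(u+v)=0.7310863018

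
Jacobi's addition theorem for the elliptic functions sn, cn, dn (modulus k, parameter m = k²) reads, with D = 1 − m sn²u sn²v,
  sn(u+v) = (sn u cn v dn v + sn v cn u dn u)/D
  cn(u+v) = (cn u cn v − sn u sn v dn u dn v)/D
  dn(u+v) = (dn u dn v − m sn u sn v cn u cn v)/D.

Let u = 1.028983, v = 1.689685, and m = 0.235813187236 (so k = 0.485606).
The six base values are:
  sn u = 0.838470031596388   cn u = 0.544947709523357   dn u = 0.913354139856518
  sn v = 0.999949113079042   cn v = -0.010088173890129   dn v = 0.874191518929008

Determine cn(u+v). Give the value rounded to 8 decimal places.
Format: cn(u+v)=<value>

cn(u+v)=-0.80905113

m = k² = 0.235813187236
D = 1 − m·sn²u·sn²v = 0.8342326568602558
cn(u+v) = (cn u·cn v − sn u·sn v·dn u·dn v)/D = -0.6749368739711299/0.8342326568602558 = -0.8090511303061947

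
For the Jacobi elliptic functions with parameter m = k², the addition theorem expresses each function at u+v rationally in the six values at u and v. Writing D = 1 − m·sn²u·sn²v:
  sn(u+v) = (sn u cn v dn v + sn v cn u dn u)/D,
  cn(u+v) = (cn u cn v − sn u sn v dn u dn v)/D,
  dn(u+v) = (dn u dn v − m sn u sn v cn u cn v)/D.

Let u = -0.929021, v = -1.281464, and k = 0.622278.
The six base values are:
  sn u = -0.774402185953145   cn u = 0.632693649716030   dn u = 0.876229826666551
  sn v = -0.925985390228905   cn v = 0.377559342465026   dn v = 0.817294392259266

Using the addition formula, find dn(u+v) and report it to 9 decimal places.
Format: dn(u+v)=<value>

dn(u+v)=0.811363441

m = k² = 0.387229909284
D = 1 − m·sn²u·sn²v = 0.8008820996292653
dn(u+v) = (dn u·dn v − m·sn u·sn v·cn u·cn v)/D = 0.6498064562069649/0.8008820996292653 = 0.8113634410205515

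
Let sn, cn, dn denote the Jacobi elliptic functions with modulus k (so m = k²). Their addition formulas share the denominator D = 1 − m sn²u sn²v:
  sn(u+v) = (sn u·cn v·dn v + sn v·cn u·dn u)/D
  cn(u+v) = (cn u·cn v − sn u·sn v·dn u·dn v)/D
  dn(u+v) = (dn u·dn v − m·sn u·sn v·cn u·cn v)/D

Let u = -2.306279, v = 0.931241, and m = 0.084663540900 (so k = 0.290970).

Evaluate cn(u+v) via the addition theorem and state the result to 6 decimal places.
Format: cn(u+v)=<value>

sn u = -0.7810264160508399, cn u = -0.6244979883320524, dn u = 0.9738352265624192
sn v = 0.7966174504809471, cn v = 0.6044837777717743, dn v = 0.9727654244088974
m = k² = 0.0846635409
D = 1 − m·sn²u·sn²v = 0.9672261467024803
cn(u+v) = (cn u·cn v − sn u·sn v·dn u·dn v)/D = 0.2118997575442575/0.9672261467024803 = 0.2190798483546765

cn(u+v)=0.219080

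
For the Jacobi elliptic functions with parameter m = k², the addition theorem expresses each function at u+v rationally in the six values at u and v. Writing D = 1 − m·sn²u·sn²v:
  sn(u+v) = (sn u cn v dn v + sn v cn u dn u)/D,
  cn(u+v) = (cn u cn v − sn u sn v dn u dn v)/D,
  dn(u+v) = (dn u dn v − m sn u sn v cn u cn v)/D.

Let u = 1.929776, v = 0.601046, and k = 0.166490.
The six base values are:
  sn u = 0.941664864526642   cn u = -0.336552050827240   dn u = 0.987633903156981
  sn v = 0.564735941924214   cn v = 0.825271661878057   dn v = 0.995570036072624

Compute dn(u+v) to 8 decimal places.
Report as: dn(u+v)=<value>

dn(u+v)=0.99515390

m = k² = 0.0277189201
D = 1 − m·sn²u·sn²v = 0.9921610138576854
dn(u+v) = (dn u·dn v − m·sn u·sn v·cn u·cn v)/D = 0.9873529038274752/0.9921610138576854 = 0.9951539014705734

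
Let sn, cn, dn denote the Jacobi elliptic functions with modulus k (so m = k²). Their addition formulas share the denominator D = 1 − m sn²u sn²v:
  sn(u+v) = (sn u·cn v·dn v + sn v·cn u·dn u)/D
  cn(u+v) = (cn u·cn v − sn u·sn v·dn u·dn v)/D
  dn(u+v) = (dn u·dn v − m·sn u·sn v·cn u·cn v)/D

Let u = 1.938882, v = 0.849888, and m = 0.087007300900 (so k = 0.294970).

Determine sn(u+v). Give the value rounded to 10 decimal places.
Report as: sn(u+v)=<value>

sn(u+v)=0.4110888263

sn u = 0.9499072599943988, cn u = -0.3125319142262653, dn u = 0.9599433532239358
sn v = 0.7461082447892852, cn v = 0.6658246669037218, dn v = 0.9754819281396986
m = k² = 0.0870073009
D = 1 − m·sn²u·sn²v = 0.9562959395176849
sn(u+v) = (sn u·cn v·dn v + sn v·cn u·dn u)/D = 0.3931225753526102/0.9562959395176849 = 0.4110888262799532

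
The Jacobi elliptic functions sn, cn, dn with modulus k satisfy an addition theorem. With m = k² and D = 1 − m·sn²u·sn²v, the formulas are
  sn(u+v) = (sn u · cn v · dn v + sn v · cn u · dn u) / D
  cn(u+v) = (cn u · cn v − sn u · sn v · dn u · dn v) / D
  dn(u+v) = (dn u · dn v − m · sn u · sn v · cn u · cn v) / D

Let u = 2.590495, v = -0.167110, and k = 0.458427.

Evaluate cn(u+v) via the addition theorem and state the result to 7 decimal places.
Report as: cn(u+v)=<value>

sn u = 0.6642082274720908, cn u = -0.7475476108973817, dn u = 0.9525152177239293
sn v = -0.1661730707243092, cn v = 0.9860966030597883, dn v = 0.9970942174379954
m = k² = 0.210155314329
D = 1 − m·sn²u·sn²v = 0.9974398219542494
cn(u+v) = (cn u·cn v − sn u·sn v·dn u·dn v)/D = -0.6323271936378972/0.9974398219542494 = -0.6339502190708612

cn(u+v)=-0.6339502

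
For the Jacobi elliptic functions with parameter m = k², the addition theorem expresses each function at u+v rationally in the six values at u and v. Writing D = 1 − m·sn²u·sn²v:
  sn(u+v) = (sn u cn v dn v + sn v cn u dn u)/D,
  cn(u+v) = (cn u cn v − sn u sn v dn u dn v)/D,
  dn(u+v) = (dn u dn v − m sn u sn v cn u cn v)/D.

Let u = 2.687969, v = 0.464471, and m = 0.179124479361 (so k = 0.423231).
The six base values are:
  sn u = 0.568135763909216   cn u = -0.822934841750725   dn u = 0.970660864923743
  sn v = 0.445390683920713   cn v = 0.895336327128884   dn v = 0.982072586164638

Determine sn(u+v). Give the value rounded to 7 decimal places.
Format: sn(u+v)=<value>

sn(u+v)=0.1454477

m = k² = 0.179124479361
D = 1 − m·sn²u·sn²v = 0.9885305800054285
sn(u+v) = (sn u·cn v·dn v + sn v·cn u·dn u)/D = 0.1437794923681155/0.9885305800054285 = 0.1454476930469121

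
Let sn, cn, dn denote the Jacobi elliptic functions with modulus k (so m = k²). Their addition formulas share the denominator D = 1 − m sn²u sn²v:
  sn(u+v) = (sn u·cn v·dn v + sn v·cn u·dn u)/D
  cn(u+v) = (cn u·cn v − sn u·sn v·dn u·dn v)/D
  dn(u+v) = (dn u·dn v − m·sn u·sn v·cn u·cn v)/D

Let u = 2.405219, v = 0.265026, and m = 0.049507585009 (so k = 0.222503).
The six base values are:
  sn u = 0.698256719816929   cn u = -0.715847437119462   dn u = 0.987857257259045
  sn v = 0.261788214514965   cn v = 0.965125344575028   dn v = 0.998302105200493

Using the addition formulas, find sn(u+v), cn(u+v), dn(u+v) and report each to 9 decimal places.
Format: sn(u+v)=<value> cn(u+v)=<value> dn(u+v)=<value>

sn(u+v)=0.488444180 cn(u+v)=-0.872595142 dn(u+v)=0.994076754

m = k² = 0.049507585009
D = 1 − m·sn²u·sn²v = 0.9983457460822053
sn(u+v) = (sn u·cn v·dn v + sn v·cn u·dn u)/D = 0.4876361697738656/0.9983457460822053 = 0.4884441804730372
cn(u+v) = (cn u·cn v − sn u·sn v·dn u·dn v)/D = -0.8711516484795909/0.9983457460822053 = -0.8725951424125756
dn(u+v) = (dn u·dn v − m·sn u·sn v·cn u·cn v)/D = 0.9924322989009986/0.9983457460822053 = 0.9940767542663324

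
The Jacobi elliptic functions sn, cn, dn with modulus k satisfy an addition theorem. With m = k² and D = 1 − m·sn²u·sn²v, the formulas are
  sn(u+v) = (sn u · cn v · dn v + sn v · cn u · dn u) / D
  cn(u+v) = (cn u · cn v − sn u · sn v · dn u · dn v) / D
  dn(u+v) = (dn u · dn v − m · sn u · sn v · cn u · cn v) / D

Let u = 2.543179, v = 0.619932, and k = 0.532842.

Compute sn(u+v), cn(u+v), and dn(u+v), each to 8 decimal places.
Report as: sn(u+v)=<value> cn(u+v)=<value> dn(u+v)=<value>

sn(u+v)=0.24294350 cn(u+v)=-0.97004044 dn(u+v)=0.99158589

sn u = 0.7444483644730989, cn u = -0.6676800376178159, dn u = 0.917959829784395
sn v = 0.5724845734808288, cn v = 0.8199154914541336, dn v = 0.9523383142385539
m = k² = 0.283920596964
D = 1 − m·sn²u·sn²v = 0.9484304149944101
sn(u+v) = (sn u·cn v·dn v + sn v·cn u·dn u)/D = 0.2304150083661257/0.9484304149944101 = 0.2429435040497766
cn(u+v) = (cn u·cn v − sn u·sn v·dn u·dn v)/D = -0.9200158563884142/0.9484304149944101 = -0.9700404392807633
dn(u+v) = (dn u·dn v − m·sn u·sn v·cn u·cn v)/D = 0.9404502124367199/0.9484304149944101 = 0.9915858850248521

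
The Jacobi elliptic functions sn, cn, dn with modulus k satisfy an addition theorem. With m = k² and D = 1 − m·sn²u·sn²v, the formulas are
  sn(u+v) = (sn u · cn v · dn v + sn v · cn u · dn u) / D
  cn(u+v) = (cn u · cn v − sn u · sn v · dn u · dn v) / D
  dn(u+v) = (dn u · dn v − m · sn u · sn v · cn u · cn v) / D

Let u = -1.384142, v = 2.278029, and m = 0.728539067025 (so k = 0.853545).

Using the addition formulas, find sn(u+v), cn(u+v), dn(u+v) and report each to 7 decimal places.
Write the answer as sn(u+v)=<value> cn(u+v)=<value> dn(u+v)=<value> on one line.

sn u = -0.9178650063414789, cn u = 0.3968927186706213, dn u = 0.6214685810359619
sn v = 0.9965799277384008, cn v = -0.08263442157432803, dn v = 0.5257715509989155
m = k² = 0.728539067025
D = 1 − m·sn²u·sn²v = 0.3904143399685186
sn(u+v) = (sn u·cn v·dn v + sn v·cn u·dn u)/D = 0.2856910951939078/0.3904143399685186 = 0.7317638363819955
cn(u+v) = (cn u·cn v − sn u·sn v·dn u·dn v)/D = 0.2660901256716594/0.3904143399685186 = 0.6815582790660709
dn(u+v) = (dn u·dn v − m·sn u·sn v·cn u·cn v)/D = 0.3048941356623495/0.3904143399685186 = 0.7809501456502212

sn(u+v)=0.7317638 cn(u+v)=0.6815583 dn(u+v)=0.7809501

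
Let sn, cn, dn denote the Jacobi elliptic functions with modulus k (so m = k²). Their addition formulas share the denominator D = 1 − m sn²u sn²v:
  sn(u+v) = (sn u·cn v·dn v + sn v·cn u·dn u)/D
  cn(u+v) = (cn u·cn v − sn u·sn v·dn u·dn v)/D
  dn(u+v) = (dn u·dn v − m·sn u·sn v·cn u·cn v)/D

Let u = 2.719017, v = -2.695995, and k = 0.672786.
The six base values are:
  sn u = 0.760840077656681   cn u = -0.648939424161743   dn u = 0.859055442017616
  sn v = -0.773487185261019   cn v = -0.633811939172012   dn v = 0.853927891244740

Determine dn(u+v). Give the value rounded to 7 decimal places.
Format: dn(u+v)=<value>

dn(u+v)=0.9998801

m = k² = 0.452641001796
D = 1 − m·sn²u·sn²v = 0.843235796714302
dn(u+v) = (dn u·dn v − m·sn u·sn v·cn u·cn v)/D = 0.8431346682007478/0.843235796714302 = 0.9998800708960077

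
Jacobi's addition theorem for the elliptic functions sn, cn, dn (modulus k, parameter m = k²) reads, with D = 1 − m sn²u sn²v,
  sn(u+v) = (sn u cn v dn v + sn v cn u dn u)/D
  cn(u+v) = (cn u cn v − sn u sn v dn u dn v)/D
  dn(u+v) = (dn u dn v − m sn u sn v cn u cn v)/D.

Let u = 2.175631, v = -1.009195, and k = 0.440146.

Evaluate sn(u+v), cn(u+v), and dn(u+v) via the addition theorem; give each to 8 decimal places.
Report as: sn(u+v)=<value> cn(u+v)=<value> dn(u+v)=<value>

sn(u+v)=0.90333785 cn(u+v)=0.42892976 dn(u+v)=0.91755861

sn u = 0.891543031119789, cn u = -0.4529360039362502, dn u = 0.9197907909092328
sn v = -0.831730017719576, cn v = 0.5551803109118639, dn v = 0.9305823447782539
m = k² = 0.193728501316
D = 1 − m·sn²u·sn²v = 0.8934771224908305
sn(u+v) = (sn u·cn v·dn v + sn v·cn u·dn u)/D = 0.8071116987177927/0.8934771224908305 = 0.9033378453694833
cn(u+v) = (cn u·cn v − sn u·sn v·dn u·dn v)/D = 0.383238925746555/0.8934771224908305 = 0.4289297577963313
dn(u+v) = (dn u·dn v − m·sn u·sn v·cn u·cn v)/D = 0.8198176306559949/0.8934771224908305 = 0.9175586145625217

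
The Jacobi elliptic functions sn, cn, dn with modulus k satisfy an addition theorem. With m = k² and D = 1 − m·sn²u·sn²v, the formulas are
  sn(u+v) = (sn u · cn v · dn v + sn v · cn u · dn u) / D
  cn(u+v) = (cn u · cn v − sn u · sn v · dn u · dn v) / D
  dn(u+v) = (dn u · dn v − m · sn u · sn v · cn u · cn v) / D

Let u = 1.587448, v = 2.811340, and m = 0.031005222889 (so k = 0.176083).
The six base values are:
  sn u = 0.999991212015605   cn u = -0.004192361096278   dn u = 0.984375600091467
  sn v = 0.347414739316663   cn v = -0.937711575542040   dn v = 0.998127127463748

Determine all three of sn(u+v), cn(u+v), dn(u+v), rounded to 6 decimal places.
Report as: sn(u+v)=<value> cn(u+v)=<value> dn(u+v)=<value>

sn(u+v)=-0.940902 cn(u+v)=-0.338679 dn(u+v)=0.986180

m = k² = 0.031005222889
D = 1 − m·sn²u·sn²v = 0.9962578283521913
sn(u+v) = (sn u·cn v·dn v + sn v·cn u·dn u)/D = -0.9373808674099987/0.9962578283521913 = -0.9409018837627855
cn(u+v) = (cn u·cn v − sn u·sn v·dn u·dn v)/D = -0.337411869925619/0.9962578283521913 = -0.3386792658720661
dn(u+v) = (dn u·dn v − m·sn u·sn v·cn u·cn v)/D = 0.9824896445671296/0.9962578283521913 = 0.986180099776145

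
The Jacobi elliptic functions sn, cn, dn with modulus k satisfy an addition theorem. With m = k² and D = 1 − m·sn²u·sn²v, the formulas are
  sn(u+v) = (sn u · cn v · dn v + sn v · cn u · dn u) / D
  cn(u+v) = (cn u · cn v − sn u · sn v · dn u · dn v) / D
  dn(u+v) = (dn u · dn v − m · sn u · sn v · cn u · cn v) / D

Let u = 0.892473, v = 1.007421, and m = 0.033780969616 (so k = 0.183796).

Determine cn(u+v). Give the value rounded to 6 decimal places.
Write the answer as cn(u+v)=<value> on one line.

cn(u+v)=-0.305409

sn u = 0.7764821660370791, cn u = 0.630139227335012, dn u = 0.9897639233447136
sn v = 0.8429419125712478, cn v = 0.5380045836521533, dn v = 0.9879255518318744
m = k² = 0.033780969616
D = 1 − m·sn²u·sn²v = 0.9855279391992946
cn(u+v) = (cn u·cn v − sn u·sn v·dn u·dn v)/D = -0.3009895724318092/0.9855279391992946 = -0.305409476951361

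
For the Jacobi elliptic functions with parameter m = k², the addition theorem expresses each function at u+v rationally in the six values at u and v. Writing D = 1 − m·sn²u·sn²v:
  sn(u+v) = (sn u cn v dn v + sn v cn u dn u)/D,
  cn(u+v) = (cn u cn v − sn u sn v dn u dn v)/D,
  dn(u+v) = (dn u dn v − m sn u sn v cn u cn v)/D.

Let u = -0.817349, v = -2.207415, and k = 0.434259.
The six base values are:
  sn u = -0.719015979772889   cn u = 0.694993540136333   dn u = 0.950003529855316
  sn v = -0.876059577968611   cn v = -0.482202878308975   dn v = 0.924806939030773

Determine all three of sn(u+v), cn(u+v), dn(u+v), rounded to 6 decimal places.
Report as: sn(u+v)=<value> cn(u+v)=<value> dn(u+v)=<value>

sn(u+v)=-0.278621 cn(u+v)=-0.960401 dn(u+v)=0.992653

m = k² = 0.188580879081
D = 1 − m·sn²u·sn²v = 0.9251758098348416
sn(u+v) = (sn u·cn v·dn v + sn v·cn u·dn u)/D = -0.25777383886313/0.9251758098348416 = -0.2786214642913617
cn(u+v) = (cn u·cn v − sn u·sn v·dn u·dn v)/D = -0.8885397723801226/0.9251758098348416 = -0.9604009993935541
dn(u+v) = (dn u·dn v − m·sn u·sn v·cn u·cn v)/D = 0.9183787775478966/0.9251758098348416 = 0.992653253344185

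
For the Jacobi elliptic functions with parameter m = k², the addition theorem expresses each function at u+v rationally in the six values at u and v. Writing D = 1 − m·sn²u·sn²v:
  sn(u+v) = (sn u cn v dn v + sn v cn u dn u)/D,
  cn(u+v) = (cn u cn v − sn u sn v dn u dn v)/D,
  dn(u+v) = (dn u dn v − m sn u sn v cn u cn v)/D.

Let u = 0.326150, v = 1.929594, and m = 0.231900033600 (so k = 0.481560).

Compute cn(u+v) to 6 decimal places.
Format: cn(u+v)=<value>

sn u = 0.3191560191392486, cn u = 0.9477021871068925, dn u = 0.9881186829818004
sn v = 0.9752969867723927, cn v = -0.2208976858020277, dn v = 0.8828452362573429
m = k² = 0.2319000336
D = 1 − m·sn²u·sn²v = 0.9775311598095468
cn(u+v) = (cn u·cn v − sn u·sn v·dn u·dn v)/D = -0.4808850930493712/0.9775311598095468 = -0.4919383778447149

cn(u+v)=-0.491938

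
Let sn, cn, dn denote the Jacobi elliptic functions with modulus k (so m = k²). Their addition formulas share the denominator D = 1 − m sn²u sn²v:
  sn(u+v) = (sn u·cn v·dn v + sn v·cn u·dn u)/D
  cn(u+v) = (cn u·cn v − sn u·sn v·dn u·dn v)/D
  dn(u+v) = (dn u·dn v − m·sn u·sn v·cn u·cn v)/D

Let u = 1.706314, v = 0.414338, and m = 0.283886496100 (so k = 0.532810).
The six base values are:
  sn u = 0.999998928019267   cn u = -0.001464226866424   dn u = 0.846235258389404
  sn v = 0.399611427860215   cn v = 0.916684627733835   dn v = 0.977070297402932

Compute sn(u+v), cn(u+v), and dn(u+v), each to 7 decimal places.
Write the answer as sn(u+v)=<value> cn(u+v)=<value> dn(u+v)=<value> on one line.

sn(u+v)=0.9376774 cn(u+v)=-0.3475068 dn(u+v)=0.8662540

m = k² = 0.2838864961
D = 1 − m·sn²u·sn²v = 0.9546664632605669
sn(u+v) = (sn u·cn v·dn v + sn v·cn u·dn u)/D = 0.8951692110204899/0.9546664632605669 = 0.9376774459669713
cn(u+v) = (cn u·cn v − sn u·sn v·dn u·dn v)/D = -0.3317531306791137/0.9546664632605669 = -0.3475068450043216
dn(u+v) = (dn u·dn v − m·sn u·sn v·cn u·cn v)/D = 0.8269836042341806/0.9546664632605669 = 0.8662539599534078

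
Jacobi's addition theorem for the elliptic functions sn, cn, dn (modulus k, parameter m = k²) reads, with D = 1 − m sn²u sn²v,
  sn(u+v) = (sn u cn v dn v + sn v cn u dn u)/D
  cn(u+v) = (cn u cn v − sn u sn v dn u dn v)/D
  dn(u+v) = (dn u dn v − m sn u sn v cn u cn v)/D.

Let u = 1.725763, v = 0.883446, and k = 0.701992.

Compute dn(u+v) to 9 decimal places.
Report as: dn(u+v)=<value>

sn u = 0.9962027785648008, cn u = 0.08706333315334583, dn u = 0.714802499250655
sn v = 0.7415762424834369, cn v = 0.6708685985974801, dn v = 0.8538125378077618
m = k² = 0.492792768064
D = 1 − m·sn²u·sn²v = 0.7310500676754876
dn(u+v) = (dn u·dn v − m·sn u·sn v·cn u·cn v)/D = 0.5890435477741502/0.7310500676754876 = 0.8057499394632791

dn(u+v)=0.805749939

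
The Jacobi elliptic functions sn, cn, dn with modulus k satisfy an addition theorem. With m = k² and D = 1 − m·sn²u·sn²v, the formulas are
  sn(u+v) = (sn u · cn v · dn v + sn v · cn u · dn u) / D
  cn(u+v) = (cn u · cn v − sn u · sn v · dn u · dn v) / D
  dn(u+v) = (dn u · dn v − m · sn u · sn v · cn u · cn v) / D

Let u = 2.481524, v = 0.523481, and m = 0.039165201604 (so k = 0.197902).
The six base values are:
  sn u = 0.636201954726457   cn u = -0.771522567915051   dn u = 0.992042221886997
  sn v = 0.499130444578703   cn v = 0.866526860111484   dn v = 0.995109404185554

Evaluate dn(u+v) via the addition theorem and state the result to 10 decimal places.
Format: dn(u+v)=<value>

dn(u+v)=0.9994522418

m = k² = 0.039165201604
D = 1 − m·sn²u·sn²v = 0.9960507149078599
dn(u+v) = (dn u·dn v − m·sn u·sn v·cn u·cn v)/D = 0.9955051200088102/0.9960507149078599 = 0.9994522418478459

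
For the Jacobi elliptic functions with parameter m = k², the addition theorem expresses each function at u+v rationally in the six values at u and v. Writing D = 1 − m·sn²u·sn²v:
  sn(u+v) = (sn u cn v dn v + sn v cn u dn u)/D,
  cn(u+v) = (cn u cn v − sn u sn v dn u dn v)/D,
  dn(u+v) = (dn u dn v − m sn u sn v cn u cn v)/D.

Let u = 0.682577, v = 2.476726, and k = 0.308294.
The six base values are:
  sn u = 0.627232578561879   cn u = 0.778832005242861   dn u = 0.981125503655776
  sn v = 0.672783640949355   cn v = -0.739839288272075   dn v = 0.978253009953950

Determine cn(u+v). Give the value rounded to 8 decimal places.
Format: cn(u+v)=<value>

m = k² = 0.095045190436
D = 1 − m·sn²u·sn²v = 0.9830746286507228
cn(u+v) = (cn u·cn v − sn u·sn v·dn u·dn v)/D = -0.9812336117124363/0.9830746286507228 = -0.9981272866935715

cn(u+v)=-0.99812729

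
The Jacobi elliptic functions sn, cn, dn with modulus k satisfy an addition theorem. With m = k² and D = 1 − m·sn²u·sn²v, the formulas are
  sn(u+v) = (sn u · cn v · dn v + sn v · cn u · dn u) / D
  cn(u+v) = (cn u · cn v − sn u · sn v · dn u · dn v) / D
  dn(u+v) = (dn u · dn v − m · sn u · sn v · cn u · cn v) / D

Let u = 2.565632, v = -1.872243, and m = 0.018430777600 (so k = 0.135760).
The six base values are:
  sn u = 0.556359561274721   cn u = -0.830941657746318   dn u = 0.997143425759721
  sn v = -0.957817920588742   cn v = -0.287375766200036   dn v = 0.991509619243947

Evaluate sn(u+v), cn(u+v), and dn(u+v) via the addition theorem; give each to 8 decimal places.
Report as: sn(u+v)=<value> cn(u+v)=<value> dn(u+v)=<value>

m = k² = 0.0184307776
D = 1 − m·sn²u·sn²v = 0.9947661570439975
sn(u+v) = (sn u·cn v·dn v + sn v·cn u·dn u)/D = 0.6350905125646105/0.9947661570439975 = 0.6384319652086044
cn(u+v) = (cn u·cn v − sn u·sn v·dn u·dn v)/D = 0.7656498860775095/0.9947661570439975 = 0.7696782612234019
dn(u+v) = (dn u·dn v − m·sn u·sn v·cn u·cn v)/D = 0.9910226224036483/0.9947661570439975 = 0.9962367692006398

sn(u+v)=0.63843197 cn(u+v)=0.76967826 dn(u+v)=0.99623677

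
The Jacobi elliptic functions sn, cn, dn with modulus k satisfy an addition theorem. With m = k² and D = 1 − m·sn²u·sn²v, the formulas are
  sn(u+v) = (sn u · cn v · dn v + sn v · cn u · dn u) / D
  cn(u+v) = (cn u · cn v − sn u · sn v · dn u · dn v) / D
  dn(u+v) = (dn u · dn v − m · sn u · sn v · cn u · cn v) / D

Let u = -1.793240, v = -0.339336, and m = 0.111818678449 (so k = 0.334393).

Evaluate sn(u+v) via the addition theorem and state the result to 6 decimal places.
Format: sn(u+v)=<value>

sn u = -0.9863318985127543, cn u = -0.164770707275977, dn u = 0.9440429704264332
sn v = -0.3321902990306641, cn v = 0.9432123860668487, dn v = 0.9938112319200684
m = k² = 0.111818678449
D = 1 − m·sn²u·sn²v = 0.9879957673525535
sn(u+v) = (sn u·cn v·dn v + sn v·cn u·dn u)/D = -0.8728905162532597/0.9879957673525535 = -0.883496210304897

sn(u+v)=-0.883496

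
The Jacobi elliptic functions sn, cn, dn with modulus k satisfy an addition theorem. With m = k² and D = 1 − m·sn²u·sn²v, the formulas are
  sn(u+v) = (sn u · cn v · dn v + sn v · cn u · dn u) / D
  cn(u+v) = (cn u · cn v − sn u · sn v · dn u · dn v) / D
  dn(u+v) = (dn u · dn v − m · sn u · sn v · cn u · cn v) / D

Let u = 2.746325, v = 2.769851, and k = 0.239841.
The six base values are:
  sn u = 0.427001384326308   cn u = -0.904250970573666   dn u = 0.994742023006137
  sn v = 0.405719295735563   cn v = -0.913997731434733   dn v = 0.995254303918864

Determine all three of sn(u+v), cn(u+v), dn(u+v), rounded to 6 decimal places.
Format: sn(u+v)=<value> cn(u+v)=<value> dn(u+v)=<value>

sn(u+v)=-0.754672 cn(u+v)=0.656102 dn(u+v)=0.983483

m = k² = 0.057523705281
D = 1 − m·sn²u·sn²v = 0.9982735391107017
sn(u+v) = (sn u·cn v·dn v + sn v·cn u·dn u)/D = -0.7533692164726757/0.9982735391107017 = -0.7546721283865786
cn(u+v) = (cn u·cn v − sn u·sn v·dn u·dn v)/D = 0.6549693752840299/0.9982735391107017 = 0.6561021099161863
dn(u+v) = (dn u·dn v − m·sn u·sn v·cn u·cn v)/D = 0.9817849087033867/0.9982735391107017 = 0.9834828533850515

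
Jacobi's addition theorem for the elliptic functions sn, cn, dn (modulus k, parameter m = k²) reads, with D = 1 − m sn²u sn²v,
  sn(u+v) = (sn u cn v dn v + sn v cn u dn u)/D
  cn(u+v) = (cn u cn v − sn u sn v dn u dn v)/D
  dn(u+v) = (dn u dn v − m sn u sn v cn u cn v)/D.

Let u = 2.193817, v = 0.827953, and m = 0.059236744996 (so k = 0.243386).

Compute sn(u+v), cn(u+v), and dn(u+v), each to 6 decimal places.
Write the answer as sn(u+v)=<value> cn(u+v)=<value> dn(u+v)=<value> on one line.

sn u = 0.834889811527967, cn u = -0.5504171169275132, dn u = 0.9791371508556201
sn v = 0.7332396241088609, cn v = 0.6799703329092354, dn v = 0.9839471204810327
m = k² = 0.059236744996
D = 1 − m·sn²u·sn²v = 0.9778005936367258
sn(u+v) = (sn u·cn v·dn v + sn v·cn u·dn u)/D = 0.1634194266480145/0.9778005936367258 = 0.1671296046571315
cn(u+v) = (cn u·cn v − sn u·sn v·dn u·dn v)/D = -0.9640477643303612/0.9778005936367258 = -0.9859349345910971
dn(u+v) = (dn u·dn v − m·sn u·sn v·cn u·cn v)/D = 0.9769913151070794/0.9778005936367258 = 0.9991723480892598

sn(u+v)=0.167130 cn(u+v)=-0.985935 dn(u+v)=0.999172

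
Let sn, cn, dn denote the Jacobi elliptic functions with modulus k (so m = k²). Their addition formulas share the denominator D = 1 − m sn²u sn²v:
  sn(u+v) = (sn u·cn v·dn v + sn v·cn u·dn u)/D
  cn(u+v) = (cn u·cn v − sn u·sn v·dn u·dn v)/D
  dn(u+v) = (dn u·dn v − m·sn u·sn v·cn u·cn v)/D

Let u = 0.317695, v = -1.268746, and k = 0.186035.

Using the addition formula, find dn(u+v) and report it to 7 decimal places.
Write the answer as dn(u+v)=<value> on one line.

sn u = 0.3122055737246376, cn u = 0.9500145681700202, dn u = 0.9983118642984806
sn v = -0.9521586671625157, cn v = 0.3056041108154498, dn v = 0.9841865927212555
m = k² = 0.034609021225
D = 1 − m·sn²u·sn²v = 0.99694163530615
dn(u+v) = (dn u·dn v − m·sn u·sn v·cn u·cn v)/D = 0.9855121076889193/0.99694163530615 = 0.9885354094839054

dn(u+v)=0.9885354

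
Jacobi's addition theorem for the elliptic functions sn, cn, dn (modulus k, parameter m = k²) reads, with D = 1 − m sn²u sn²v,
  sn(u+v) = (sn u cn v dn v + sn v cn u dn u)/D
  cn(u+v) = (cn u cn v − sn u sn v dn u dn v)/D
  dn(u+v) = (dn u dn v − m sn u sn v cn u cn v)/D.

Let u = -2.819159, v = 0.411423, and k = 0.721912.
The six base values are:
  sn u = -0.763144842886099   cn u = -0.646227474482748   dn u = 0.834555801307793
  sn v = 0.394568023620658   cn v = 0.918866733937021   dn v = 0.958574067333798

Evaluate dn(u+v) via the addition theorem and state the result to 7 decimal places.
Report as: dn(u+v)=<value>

dn(u+v)=0.7418555

m = k² = 0.521156935744
D = 1 − m·sn²u·sn²v = 0.9527473420712801
dn(u+v) = (dn u·dn v − m·sn u·sn v·cn u·cn v)/D = 0.7068008404993113/0.9527473420712801 = 0.741855483913207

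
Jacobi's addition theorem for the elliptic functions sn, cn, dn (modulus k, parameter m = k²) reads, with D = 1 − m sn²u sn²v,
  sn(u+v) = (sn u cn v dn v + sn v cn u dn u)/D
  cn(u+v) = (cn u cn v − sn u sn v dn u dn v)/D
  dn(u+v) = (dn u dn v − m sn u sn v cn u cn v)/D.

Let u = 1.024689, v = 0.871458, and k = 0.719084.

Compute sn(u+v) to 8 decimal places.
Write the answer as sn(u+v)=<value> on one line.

sn u = 0.813485611235422, cn u = 0.5815850413421341, dn u = 0.8110589057728173
sn v = 0.7331227470640918, cn v = 0.6800963444521663, dn v = 0.849755601368058
m = k² = 0.517081799056
D = 1 − m·sn²u·sn²v = 0.8160870154904899
sn(u+v) = (sn u·cn v·dn v + sn v·cn u·dn u)/D = 0.8159398885242492/0.8160870154904899 = 0.9998197165701108

sn(u+v)=0.99981972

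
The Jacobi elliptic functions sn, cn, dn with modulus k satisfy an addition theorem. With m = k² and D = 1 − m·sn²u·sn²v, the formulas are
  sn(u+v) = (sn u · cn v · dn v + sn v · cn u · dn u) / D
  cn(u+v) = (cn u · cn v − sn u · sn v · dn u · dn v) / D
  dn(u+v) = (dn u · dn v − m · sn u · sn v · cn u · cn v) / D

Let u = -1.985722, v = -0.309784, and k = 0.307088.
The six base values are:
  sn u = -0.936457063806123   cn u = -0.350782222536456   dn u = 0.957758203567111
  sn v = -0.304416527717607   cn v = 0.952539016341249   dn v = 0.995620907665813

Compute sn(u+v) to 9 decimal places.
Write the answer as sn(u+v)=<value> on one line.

sn(u+v)=-0.791901412

m = k² = 0.094303039744
D = 1 − m·sn²u·sn²v = 0.9923363107296654
sn(u+v) = (sn u·cn v·dn v + sn v·cn u·dn u)/D = -0.7858325258295408/0.9923363107296654 = -0.7919014121852678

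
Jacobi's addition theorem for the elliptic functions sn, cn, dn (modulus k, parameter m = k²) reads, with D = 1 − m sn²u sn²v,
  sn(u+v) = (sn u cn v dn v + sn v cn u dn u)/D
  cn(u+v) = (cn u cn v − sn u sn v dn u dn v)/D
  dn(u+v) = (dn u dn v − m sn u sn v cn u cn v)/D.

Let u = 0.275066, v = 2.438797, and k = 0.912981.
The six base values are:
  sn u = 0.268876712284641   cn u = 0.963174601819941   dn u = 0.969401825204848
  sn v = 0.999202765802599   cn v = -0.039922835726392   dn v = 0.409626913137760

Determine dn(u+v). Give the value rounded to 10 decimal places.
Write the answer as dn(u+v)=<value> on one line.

m = k² = 0.833534306361
D = 1 − m·sn²u·sn²v = 0.939835943237206
dn(u+v) = (dn u·dn v − m·sn u·sn v·cn u·cn v)/D = 0.4057041389178707/0.939835943237206 = 0.431675487447786

dn(u+v)=0.4316754874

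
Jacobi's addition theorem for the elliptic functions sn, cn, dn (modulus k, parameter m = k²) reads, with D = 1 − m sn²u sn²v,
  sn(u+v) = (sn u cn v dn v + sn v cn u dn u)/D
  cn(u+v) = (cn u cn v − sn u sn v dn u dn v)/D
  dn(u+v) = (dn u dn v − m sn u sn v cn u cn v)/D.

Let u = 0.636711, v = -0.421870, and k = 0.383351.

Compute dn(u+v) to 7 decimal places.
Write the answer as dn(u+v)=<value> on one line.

sn u = 0.5898667154501115, cn u = 0.8075006241509026, dn u = 0.9740980619420202
sn v = -0.4078493446676235, cn v = 0.9130492385705111, dn v = 0.9877018012507505
m = k² = 0.146957989201
D = 1 − m·sn²u·sn²v = 0.9914944868521063
dn(u+v) = (dn u·dn v − m·sn u·sn v·cn u·cn v)/D = 0.9881849826645933/0.9914944868521063 = 0.9966621053052747

dn(u+v)=0.9966621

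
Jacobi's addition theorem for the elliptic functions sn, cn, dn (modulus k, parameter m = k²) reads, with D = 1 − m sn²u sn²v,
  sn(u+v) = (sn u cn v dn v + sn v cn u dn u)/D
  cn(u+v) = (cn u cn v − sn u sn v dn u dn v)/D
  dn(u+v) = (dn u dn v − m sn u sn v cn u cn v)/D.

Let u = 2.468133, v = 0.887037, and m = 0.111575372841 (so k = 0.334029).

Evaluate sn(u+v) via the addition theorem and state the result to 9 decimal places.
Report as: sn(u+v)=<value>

sn u = 0.6886397035399383, cn u = -0.7251036882463265, dn u = 0.9731845707970832
sn v = 0.7681671511613812, cn v = 0.6402493482047505, dn v = 0.9665203142428137
m = k² = 0.111575372841
D = 1 − m·sn²u·sn²v = 0.9687777694164022
sn(u+v) = (sn u·cn v·dn v + sn v·cn u·dn u)/D = -0.1159247277064513/0.9687777694164022 = -0.1196608049504327

sn(u+v)=-0.119660805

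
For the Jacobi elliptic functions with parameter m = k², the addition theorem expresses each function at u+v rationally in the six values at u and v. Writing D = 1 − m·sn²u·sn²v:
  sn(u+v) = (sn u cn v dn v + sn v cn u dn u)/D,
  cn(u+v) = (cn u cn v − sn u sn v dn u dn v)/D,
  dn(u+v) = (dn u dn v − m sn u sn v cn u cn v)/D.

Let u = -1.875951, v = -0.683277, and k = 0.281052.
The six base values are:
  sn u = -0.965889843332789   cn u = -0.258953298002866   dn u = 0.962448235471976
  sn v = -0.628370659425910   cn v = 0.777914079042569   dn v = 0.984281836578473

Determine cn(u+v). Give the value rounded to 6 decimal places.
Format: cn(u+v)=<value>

cn(u+v)=-0.799676

m = k² = 0.078990226704
D = 1 − m·sn²u·sn²v = 0.9709021865317253
cn(u+v) = (cn u·cn v − sn u·sn v·dn u·dn v)/D = -0.7764070137950697/0.9709021865317253 = -0.7996758319893841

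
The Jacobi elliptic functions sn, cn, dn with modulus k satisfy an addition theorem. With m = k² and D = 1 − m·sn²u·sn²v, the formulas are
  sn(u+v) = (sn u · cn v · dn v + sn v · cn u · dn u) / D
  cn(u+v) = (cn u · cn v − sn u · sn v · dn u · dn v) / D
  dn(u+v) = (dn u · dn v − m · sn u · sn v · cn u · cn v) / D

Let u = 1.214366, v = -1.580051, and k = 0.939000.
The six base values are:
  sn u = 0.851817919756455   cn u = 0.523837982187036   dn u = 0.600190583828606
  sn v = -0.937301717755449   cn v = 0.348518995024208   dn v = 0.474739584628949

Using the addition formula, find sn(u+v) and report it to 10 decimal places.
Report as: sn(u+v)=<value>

sn(u+v)=-0.3510808191

m = k² = 0.881721
D = 1 − m·sn²u·sn²v = 0.4379388668062192
sn(u+v) = (sn u·cn v·dn v + sn v·cn u·dn u)/D = -0.1537519360864748/0.4379388668062192 = -0.3510808191283638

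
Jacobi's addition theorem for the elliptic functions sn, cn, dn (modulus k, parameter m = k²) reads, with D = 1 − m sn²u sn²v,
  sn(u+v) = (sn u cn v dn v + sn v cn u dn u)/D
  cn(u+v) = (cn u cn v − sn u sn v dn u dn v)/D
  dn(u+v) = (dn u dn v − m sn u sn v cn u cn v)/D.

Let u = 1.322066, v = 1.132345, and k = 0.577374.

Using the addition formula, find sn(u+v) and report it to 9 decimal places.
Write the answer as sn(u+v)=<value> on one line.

sn u = 0.9429585162771966, cn u = 0.3329102530417288, dn u = 0.8387999642268631
sn v = 0.8772748555681572, cn v = 0.4799883621379469, dn v = 0.8622307424889077
m = k² = 0.333360735876
D = 1 − m·sn²u·sn²v = 0.7718759968309715
sn(u+v) = (sn u·cn v·dn v + sn v·cn u·dn u)/D = 0.635228204331035/0.7718759968309715 = 0.8229666513002604

sn(u+v)=0.822966651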